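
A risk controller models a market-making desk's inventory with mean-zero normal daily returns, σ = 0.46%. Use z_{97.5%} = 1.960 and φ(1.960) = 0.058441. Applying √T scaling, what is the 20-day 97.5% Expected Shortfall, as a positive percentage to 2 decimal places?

σ_{20d} = 0.46% × √20 = 2.057%.
ES multiplier = φ(z)/(1−α) = 0.058441/0.025 = 2.338.
ES = 2.057% × 2.338 = 4.809%.

4.81%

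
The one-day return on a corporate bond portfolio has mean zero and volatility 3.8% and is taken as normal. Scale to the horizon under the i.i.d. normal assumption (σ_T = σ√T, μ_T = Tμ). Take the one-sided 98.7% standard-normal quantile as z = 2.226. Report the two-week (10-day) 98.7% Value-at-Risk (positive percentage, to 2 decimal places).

σ_{10d} = 3.8% × √10 = 12.017%.
VaR = 2.226 × 12.017% = 26.750%.

26.75%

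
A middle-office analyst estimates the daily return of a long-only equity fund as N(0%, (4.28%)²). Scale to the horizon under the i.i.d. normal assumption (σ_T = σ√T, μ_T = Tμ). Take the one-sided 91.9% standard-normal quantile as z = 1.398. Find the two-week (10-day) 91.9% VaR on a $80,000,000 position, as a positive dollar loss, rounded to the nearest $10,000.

σ_{10d} = 4.28% × √10 = 13.535%.
VaR = 1.398 × 13.535% = 18.922%.
On $80,000,000: 0.18922 × $80,000,000 = $15,137,600.

$15,140,000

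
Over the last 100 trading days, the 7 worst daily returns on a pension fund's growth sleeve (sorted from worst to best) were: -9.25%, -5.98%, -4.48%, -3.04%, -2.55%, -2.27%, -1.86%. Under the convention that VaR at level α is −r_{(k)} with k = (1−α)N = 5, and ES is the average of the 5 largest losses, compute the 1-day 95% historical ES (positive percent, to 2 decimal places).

The 5 worst returns sum to -25.30%.
ES = −(-25.30%) / 5 = 5.06%.

5.06%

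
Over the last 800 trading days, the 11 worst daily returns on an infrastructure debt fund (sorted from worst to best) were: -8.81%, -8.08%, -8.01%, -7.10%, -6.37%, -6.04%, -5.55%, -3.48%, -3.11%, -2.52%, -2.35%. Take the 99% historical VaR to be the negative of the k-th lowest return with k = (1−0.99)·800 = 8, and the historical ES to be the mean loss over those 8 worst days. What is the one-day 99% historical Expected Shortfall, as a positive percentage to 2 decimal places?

6.68%

The 8 worst returns sum to -53.44%.
ES = −(-53.44%) / 8 = 6.68%.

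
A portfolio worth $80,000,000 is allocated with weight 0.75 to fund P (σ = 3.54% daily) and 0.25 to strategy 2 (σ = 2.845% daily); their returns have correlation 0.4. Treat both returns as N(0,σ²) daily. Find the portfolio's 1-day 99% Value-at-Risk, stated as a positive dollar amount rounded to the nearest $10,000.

$5,600,000

σ_p² = 0.75²·3.54² + 0.25²·2.845² + 2·0.4·0.75·0.25·3.54·2.845 = 9.0656 (%²).
σ_p = √9.0656 = 3.011%.
At 99%, z = 2.326.
VaR = 2.326 × 3.011% = 7.004%; on $80,000,000 that is $5,603,200.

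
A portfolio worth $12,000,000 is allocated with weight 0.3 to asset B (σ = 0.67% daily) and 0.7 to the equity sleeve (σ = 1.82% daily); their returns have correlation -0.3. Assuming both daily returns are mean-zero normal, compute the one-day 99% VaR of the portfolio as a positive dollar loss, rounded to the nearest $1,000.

$343,000

σ_p² = 0.3²·0.67² + 0.7²·1.82² + 2·-0.3·0.3·0.7·0.67·1.82 = 1.5098 (%²).
σ_p = √1.5098 = 1.229%.
At 99%, z = 2.326.
VaR = 2.326 × 1.229% = 2.859%; on $12,000,000 that is $343,080.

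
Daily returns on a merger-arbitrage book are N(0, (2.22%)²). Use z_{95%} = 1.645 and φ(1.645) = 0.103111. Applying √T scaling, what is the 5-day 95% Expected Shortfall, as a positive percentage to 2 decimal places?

σ_{5d} = 2.22% × √5 = 4.964%.
ES multiplier = φ(z)/(1−α) = 0.103111/0.05 = 2.062.
ES = 4.964% × 2.062 = 10.236%.

10.24%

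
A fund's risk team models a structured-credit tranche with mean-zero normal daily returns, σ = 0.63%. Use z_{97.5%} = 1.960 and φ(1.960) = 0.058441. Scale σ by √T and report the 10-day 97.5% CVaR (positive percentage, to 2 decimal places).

σ_{10d} = 0.63% × √10 = 1.992%.
ES multiplier = φ(z)/(1−α) = 0.058441/0.025 = 2.338.
ES = 1.992% × 2.338 = 4.657%.

4.66%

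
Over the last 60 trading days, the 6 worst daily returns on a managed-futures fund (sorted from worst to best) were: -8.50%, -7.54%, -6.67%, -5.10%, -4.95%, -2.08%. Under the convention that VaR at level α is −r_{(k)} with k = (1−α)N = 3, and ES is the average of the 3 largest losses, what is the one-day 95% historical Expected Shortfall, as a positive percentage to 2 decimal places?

The 3 worst returns sum to -22.71%.
ES = −(-22.71%) / 3 = 7.57%.

7.57%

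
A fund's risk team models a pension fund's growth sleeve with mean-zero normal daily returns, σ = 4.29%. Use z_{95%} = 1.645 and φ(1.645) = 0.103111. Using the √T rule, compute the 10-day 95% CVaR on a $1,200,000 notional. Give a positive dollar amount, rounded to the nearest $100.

$335,700

σ_{10d} = 4.29% × √10 = 13.566%.
ES multiplier = φ(z)/(1−α) = 0.103111/0.05 = 2.062.
ES = 13.566% × 2.062 = 27.973%; on $1,200,000: $335,676.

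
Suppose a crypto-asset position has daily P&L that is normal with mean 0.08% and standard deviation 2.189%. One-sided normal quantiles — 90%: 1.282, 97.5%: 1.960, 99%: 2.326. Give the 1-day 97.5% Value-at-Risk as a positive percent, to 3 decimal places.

4.210%

VaR = −μ + z·σ = −(0.08%) + 1.960 × 2.189% = 4.210%.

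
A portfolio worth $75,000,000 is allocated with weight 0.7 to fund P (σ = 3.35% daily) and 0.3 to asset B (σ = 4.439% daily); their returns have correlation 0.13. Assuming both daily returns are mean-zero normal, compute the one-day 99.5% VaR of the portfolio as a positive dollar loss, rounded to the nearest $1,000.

σ_p² = 0.7²·3.35² + 0.3²·4.439² + 2·0.13·0.7·0.3·3.35·4.439 = 8.0844 (%²).
σ_p = √8.0844 = 2.843%.
At 99.5%, z = 2.576.
VaR = 2.576 × 2.843% = 7.324%; on $75,000,000 that is $5,493,000.

$5,493,000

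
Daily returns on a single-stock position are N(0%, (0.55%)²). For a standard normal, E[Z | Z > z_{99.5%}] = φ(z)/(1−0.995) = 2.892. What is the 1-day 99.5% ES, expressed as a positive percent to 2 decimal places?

ES = 0.55% × 2.892 = 1.591%.

1.59%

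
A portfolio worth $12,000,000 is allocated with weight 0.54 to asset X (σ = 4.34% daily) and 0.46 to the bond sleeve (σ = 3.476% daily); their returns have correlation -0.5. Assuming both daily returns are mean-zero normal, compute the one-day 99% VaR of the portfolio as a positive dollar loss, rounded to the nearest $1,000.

$579,000

σ_p² = 0.54²·4.34² + 0.46²·3.476² + 2·-0.5·0.54·0.46·4.34·3.476 = 4.3018 (%²).
σ_p = √4.3018 = 2.074%.
At 99%, z = 2.326.
VaR = 2.326 × 2.074% = 4.824%; on $12,000,000 that is $578,880.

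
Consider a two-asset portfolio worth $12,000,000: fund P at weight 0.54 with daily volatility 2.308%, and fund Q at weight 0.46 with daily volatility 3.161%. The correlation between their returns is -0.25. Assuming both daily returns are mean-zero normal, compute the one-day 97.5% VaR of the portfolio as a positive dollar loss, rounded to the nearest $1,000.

σ_p² = 0.54²·2.308² + 0.46²·3.161² + 2·-0.25·0.54·0.46·2.308·3.161 = 2.7615 (%²).
σ_p = √2.7615 = 1.662%.
At 97.5%, z = 1.960.
VaR = 1.960 × 1.662% = 3.258%; on $12,000,000 that is $390,960.

$391,000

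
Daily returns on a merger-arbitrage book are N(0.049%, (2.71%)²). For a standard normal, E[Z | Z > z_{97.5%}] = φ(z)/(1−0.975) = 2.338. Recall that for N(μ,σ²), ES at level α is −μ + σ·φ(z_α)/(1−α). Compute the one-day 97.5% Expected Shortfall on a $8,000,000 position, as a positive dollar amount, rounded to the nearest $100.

$503,000

ES = −(0.049%) + 2.71% × 2.338 = 6.287%.
On $8,000,000: 0.06287 × $8,000,000 = $502,960.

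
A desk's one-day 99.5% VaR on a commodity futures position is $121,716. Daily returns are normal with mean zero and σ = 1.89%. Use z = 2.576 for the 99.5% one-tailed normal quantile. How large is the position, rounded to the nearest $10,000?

VaR as a fraction of value: z·σ = 2.576 × 1.89% = 4.86864%.
Position = $121,716 / 0.0486864 = $2,500,000.

$2,500,000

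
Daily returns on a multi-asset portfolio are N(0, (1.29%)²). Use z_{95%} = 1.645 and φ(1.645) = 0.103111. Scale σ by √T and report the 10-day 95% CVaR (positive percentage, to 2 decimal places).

σ_{10d} = 1.29% × √10 = 4.079%.
ES multiplier = φ(z)/(1−α) = 0.103111/0.05 = 2.062.
ES = 4.079% × 2.062 = 8.411%.

8.41%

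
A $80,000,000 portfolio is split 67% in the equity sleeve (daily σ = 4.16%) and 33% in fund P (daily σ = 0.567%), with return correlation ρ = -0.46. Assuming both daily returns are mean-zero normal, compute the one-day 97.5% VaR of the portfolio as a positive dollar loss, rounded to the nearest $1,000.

$4,243,000

σ_p² = 0.67²·4.16² + 0.33²·0.567² + 2·-0.46·0.67·0.33·4.16·0.567 = 7.3237 (%²).
σ_p = √7.3237 = 2.706%.
At 97.5%, z = 1.960.
VaR = 1.960 × 2.706% = 5.304%; on $80,000,000 that is $4,243,200.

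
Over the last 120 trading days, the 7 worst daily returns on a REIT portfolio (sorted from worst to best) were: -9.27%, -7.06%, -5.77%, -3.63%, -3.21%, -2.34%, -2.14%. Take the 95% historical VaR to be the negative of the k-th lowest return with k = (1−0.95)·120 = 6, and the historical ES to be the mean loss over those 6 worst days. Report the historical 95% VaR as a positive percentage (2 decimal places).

2.34%

k = 6; the 6th lowest return is -2.34%, so VaR = 2.34%.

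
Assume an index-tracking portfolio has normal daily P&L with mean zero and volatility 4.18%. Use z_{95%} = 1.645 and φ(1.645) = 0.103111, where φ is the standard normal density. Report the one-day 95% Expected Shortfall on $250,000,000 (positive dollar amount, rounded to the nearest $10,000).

Tail multiplier: φ(z)/(1−α) = 0.103111 / 0.05 = 2.062.
ES = 4.18% × 2.062 = 8.619%.
On $250,000,000: 0.08619 × $250,000,000 = $21,547,500.

$21,550,000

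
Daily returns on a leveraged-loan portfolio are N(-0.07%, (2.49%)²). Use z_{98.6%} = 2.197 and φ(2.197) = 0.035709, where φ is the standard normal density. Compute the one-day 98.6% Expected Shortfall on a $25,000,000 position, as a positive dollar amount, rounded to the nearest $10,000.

$1,610,000

Tail multiplier: φ(z)/(1−α) = 0.035709 / 0.014 = 2.551.
ES = −(-0.07%) + 2.49% × 2.551 = 6.422%.
On $25,000,000: 0.06422 × $25,000,000 = $1,605,500.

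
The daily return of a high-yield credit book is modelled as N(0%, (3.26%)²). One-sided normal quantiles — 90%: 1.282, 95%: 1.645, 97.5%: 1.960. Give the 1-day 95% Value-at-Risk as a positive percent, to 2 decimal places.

5.36%

VaR = z·σ = 1.645 × 3.26% = 5.363%.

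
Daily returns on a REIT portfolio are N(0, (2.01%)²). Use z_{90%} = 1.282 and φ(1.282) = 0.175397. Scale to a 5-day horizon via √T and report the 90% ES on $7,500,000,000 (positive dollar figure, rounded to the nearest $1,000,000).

σ_{5d} = 2.01% × √5 = 4.494%.
ES multiplier = φ(z)/(1−α) = 0.175397/0.1 = 1.754.
ES = 4.494% × 1.754 = 7.882%; on $7,500,000,000: $591,150,000.

$591,000,000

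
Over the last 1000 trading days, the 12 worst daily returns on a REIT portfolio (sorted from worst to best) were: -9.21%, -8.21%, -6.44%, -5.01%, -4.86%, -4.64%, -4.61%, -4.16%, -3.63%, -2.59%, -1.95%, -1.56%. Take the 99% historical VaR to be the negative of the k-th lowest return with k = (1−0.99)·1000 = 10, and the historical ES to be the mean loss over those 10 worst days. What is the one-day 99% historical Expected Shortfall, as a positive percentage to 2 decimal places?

5.34%

The 10 worst returns sum to -53.36%.
ES = −(-53.36%) / 10 = 5.336% ≈ 5.34%.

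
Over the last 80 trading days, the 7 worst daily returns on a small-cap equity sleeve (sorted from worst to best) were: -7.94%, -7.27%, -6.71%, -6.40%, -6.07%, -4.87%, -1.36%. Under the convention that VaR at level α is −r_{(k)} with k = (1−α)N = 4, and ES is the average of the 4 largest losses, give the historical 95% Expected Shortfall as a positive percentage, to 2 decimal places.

7.08%

The 4 worst returns sum to -28.32%.
ES = −(-28.32%) / 4 = 7.08%.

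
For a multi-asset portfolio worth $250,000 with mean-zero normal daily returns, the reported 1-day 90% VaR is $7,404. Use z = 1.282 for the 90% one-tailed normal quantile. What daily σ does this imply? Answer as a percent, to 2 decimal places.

2.31%

VaR as a fraction: $7,404 / $250,000 = 2.962%.
σ = VaR / z = 2.962% / 1.282 = 2.310%.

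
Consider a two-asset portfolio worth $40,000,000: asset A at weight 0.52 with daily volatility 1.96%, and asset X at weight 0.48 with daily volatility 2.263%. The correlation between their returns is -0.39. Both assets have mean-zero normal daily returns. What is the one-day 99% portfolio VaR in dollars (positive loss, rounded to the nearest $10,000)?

$1,080,000

σ_p² = 0.52²·1.96² + 0.48²·2.263² + 2·-0.39·0.52·0.48·1.96·2.263 = 1.3552 (%²).
σ_p = √1.3552 = 1.164%.
At 99%, z = 2.326.
VaR = 2.326 × 1.164% = 2.707%; on $40,000,000 that is $1,082,800.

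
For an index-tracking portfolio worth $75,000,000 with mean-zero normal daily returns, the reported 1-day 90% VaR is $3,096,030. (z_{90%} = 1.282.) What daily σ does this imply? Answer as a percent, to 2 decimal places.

VaR as a fraction: $3,096,030 / $75,000,000 = 4.128%.
σ = VaR / z = 4.128% / 1.282 = 3.220%.

3.22%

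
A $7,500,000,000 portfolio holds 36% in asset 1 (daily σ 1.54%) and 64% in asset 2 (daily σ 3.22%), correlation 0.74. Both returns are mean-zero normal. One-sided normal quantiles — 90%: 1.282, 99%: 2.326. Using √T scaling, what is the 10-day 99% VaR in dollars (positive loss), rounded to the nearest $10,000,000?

$1,380,000,000

σ_p = √(0.36²·1.54² + 0.64²·3.22² + 2·0.74·0.36·0.64·1.54·3.22) = 2.499%.
σ_{10d} = 2.499% × √10 = 7.903%.
VaR = 2.326 × 7.903% = 18.382%; on $7,500,000,000 that is $1,378,650,000.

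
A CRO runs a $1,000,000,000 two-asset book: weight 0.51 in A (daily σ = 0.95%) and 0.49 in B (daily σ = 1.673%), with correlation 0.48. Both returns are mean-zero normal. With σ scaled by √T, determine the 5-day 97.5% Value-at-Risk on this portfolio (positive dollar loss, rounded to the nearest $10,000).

$49,740,000

σ_p = √(0.51²·0.95² + 0.49²·1.673² + 2·0.48·0.51·0.49·0.95·1.673) = 1.135%.
σ_{5d} = 1.135% × √5 = 2.538%.
z(97.5%) = 1.960.
VaR = 1.960 × 2.538% = 4.974%; on $1,000,000,000 that is $49,740,000.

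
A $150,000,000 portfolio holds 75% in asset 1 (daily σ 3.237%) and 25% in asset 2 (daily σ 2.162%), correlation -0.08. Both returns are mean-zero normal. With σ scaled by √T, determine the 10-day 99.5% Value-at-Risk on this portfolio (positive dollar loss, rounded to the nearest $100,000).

$29,900,000

σ_p = √(0.75²·3.237² + 0.25²·2.162² + 2·-0.08·0.75·0.25·3.237·2.162) = 2.445%.
σ_{10d} = 2.445% × √10 = 7.732%.
z(99.5%) = 2.576.
VaR = 2.576 × 7.732% = 19.918%; on $150,000,000 that is $29,877,000.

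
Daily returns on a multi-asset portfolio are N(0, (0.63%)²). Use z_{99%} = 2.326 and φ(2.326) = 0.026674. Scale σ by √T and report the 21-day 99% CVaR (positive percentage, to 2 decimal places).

σ_{21d} = 0.63% × √21 = 2.887%.
ES multiplier = φ(z)/(1−α) = 0.026674/0.01 = 2.667.
ES = 2.887% × 2.667 = 7.700%.

7.70%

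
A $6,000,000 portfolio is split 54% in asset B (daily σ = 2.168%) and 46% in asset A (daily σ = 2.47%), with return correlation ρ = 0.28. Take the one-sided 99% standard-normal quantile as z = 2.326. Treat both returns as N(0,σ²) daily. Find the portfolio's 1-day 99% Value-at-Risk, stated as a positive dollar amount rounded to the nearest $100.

$257,600

σ_p² = 0.54²·2.168² + 0.46²·2.47² + 2·0.28·0.54·0.46·2.168·2.47 = 3.4064 (%²).
σ_p = √3.4064 = 1.846%.
VaR = 2.326 × 1.846% = 4.294%; on $6,000,000 that is $257,640.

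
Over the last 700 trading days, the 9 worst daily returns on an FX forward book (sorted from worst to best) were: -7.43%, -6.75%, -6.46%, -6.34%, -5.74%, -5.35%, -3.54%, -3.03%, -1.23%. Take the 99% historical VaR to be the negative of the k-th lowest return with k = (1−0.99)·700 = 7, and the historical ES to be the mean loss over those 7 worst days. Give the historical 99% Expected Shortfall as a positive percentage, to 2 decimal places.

5.94%

The 7 worst returns sum to -41.61%.
ES = −(-41.61%) / 7 = 5.9442…% ≈ 5.94%.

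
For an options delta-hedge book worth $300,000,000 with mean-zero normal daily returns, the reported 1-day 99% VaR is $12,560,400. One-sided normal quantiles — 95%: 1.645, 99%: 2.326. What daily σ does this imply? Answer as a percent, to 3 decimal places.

1.800%

VaR as a fraction: $12,560,400 / $300,000,000 = 4.187%.
σ = VaR / z = 4.187% / 2.326 = 1.800%.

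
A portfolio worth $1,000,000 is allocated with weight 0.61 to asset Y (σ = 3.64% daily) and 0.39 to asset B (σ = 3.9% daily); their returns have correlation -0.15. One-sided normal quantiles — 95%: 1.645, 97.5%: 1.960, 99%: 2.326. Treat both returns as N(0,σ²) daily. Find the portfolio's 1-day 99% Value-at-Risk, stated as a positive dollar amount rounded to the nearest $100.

$58,100

σ_p² = 0.61²·3.64² + 0.39²·3.9² + 2·-0.15·0.61·0.39·3.64·3.9 = 6.2304 (%²).
σ_p = √6.2304 = 2.496%.
VaR = 2.326 × 2.496% = 5.806%; on $1,000,000 that is $58,060.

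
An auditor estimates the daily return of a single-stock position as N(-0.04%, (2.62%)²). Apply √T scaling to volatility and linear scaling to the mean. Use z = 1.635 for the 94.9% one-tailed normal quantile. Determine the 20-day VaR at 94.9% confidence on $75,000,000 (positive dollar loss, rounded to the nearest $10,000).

σ_{20d} = 2.62% × √20 = 11.717%; μ_{20d} = 20 × -0.04% = -0.800%.
VaR = −(-0.800%) + 1.635 × 11.717% = 19.957%.
On $75,000,000: 0.19957 × $75,000,000 = $14,967,750.

$14,970,000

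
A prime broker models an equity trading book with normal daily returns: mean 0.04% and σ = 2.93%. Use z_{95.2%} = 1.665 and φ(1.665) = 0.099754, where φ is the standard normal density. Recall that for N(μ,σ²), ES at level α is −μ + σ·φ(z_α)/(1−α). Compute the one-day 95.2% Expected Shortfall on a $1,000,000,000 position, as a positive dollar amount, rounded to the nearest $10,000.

$60,490,000

Tail multiplier: φ(z)/(1−α) = 0.099754 / 0.048 = 2.078.
ES = −(0.04%) + 2.93% × 2.078 = 6.049%.
On $1,000,000,000: 0.06049 × $1,000,000,000 = $60,490,000.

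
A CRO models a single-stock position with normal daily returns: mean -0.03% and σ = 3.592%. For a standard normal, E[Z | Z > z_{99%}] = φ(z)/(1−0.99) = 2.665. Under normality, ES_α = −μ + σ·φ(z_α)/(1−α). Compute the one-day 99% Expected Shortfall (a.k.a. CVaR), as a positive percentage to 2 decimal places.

9.60%

ES = −(-0.03%) + 3.592% × 2.665 = 9.603%.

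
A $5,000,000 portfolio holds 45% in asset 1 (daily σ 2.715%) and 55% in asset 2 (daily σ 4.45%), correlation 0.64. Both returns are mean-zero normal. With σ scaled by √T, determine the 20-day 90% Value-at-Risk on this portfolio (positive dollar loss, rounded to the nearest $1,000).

$964,000

σ_p = √(0.45²·2.715² + 0.55²·4.45² + 2·0.64·0.45·0.55·2.715·4.45) = 3.363%.
σ_{20d} = 3.363% × √20 = 15.040%.
z(90%) = 1.282.
VaR = 1.282 × 15.040% = 19.281%; on $5,000,000 that is $964,050.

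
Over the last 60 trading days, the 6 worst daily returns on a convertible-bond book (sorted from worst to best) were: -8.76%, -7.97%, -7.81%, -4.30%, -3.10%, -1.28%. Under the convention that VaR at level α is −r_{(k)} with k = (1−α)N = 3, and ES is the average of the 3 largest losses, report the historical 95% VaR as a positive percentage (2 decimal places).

7.81%

k = 3; the 3rd lowest return is -7.81%, so VaR = 7.81%.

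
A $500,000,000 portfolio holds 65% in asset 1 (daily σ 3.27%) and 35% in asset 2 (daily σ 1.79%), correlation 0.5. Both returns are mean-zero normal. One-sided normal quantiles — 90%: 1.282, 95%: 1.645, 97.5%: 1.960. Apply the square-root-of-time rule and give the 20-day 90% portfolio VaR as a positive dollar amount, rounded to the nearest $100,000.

σ_p = √(0.65²·3.27² + 0.35²·1.79² + 2·0.5·0.65·0.35·3.27·1.79) = 2.498%.
σ_{20d} = 2.498% × √20 = 11.171%.
VaR = 1.282 × 11.171% = 14.321%; on $500,000,000 that is $71,605,000.

$71,600,000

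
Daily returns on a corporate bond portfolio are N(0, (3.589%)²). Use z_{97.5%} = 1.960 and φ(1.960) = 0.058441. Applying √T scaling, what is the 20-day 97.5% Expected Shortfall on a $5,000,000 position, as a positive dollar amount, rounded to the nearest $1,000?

σ_{20d} = 3.589% × √20 = 16.050%.
ES multiplier = φ(z)/(1−α) = 0.058441/0.025 = 2.338.
ES = 16.050% × 2.338 = 37.525%; on $5,000,000: $1,876,250.

$1,876,000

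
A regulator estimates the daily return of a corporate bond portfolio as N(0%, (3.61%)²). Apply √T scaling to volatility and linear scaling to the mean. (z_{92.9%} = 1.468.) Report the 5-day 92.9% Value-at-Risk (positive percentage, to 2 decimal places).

σ_{5d} = 3.61% × √5 = 8.072%.
VaR = 1.468 × 8.072% = 11.850%.

11.85%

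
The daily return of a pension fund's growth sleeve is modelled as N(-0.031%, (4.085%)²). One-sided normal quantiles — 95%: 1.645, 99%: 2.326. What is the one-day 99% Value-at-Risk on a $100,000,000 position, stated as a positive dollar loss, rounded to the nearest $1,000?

$9,533,000

VaR = −μ + z·σ = −(-0.031%) + 2.326 × 4.085% = 9.533%.
On $100,000,000: 0.09533 × $100,000,000 = $9,533,000.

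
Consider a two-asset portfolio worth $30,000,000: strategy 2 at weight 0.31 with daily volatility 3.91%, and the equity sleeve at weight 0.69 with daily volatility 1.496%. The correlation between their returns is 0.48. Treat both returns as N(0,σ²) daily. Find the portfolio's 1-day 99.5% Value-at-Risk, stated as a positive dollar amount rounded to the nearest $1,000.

$1,494,000

σ_p² = 0.31²·3.91² + 0.69²·1.496² + 2·0.48·0.31·0.69·3.91·1.496 = 3.7358 (%²).
σ_p = √3.7358 = 1.933%.
At 99.5%, z = 2.576.
VaR = 2.576 × 1.933% = 4.979%; on $30,000,000 that is $1,493,700.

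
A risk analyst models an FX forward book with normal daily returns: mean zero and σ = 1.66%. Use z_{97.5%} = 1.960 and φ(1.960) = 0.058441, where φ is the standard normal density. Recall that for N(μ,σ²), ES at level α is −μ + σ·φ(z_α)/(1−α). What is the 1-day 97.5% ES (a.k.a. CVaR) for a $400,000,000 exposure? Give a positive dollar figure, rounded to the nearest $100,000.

$15,500,000

Tail multiplier: φ(z)/(1−α) = 0.058441 / 0.025 = 2.338.
ES = 1.66% × 2.338 = 3.881%.
On $400,000,000: 0.03881 × $400,000,000 = $15,524,000.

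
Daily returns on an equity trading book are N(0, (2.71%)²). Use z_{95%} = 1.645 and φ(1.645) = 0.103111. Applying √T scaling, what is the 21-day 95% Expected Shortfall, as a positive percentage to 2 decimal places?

σ_{21d} = 2.71% × √21 = 12.419%.
ES multiplier = φ(z)/(1−α) = 0.103111/0.05 = 2.062.
ES = 12.419% × 2.062 = 25.608%.

25.61%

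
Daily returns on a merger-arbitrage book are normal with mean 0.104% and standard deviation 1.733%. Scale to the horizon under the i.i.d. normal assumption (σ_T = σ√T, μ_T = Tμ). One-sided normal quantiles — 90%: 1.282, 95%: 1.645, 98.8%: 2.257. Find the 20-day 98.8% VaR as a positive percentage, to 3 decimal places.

15.412%

σ_{20d} = 1.733% × √20 = 7.750%; μ_{20d} = 20 × 0.104% = 2.080%.
VaR = −(2.080%) + 2.257 × 7.750% = 15.412%.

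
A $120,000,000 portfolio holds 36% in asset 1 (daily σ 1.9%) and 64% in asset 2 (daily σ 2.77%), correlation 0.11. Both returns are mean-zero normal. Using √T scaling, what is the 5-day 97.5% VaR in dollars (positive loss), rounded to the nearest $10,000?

σ_p = √(0.36²·1.9² + 0.64²·2.77² + 2·0.11·0.36·0.64·1.9·2.77) = 1.969%.
σ_{5d} = 1.969% × √5 = 4.403%.
z(97.5%) = 1.960.
VaR = 1.960 × 4.403% = 8.630%; on $120,000,000 that is $10,356,000.

$10,360,000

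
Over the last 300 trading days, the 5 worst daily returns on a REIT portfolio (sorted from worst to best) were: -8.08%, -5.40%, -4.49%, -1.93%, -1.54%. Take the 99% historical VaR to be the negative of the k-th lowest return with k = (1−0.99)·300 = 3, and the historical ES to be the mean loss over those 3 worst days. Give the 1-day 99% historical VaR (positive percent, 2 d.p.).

4.49%

k = 3; the 3rd lowest return is -4.49%, so VaR = 4.49%.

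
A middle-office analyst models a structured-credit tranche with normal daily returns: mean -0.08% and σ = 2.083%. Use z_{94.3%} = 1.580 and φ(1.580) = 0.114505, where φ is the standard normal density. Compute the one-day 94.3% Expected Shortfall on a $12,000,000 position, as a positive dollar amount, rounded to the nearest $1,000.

Tail multiplier: φ(z)/(1−α) = 0.114505 / 0.057 = 2.009.
ES = −(-0.08%) + 2.083% × 2.009 = 4.265%.
On $12,000,000: 0.04265 × $12,000,000 = $511,800.

$512,000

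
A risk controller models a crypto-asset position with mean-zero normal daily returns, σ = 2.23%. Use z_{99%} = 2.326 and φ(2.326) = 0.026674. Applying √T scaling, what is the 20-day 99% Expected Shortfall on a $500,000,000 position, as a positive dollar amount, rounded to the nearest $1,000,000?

σ_{20d} = 2.23% × √20 = 9.973%.
ES multiplier = φ(z)/(1−α) = 0.026674/0.01 = 2.667.
ES = 9.973% × 2.667 = 26.598%; on $500,000,000: $132,990,000.

$133,000,000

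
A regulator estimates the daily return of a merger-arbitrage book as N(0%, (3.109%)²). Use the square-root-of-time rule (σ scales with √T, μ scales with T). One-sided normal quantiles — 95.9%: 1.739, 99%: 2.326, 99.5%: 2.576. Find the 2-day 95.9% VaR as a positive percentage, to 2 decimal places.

σ_{2d} = 3.109% × √2 = 4.397%.
VaR = 1.739 × 4.397% = 7.646%.

7.65%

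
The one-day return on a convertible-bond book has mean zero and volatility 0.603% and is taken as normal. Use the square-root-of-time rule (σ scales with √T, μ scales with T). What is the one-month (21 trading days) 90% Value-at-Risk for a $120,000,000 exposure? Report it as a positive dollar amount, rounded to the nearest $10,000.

At 90%, z = 1.282.
σ_{21d} = 0.603% × √21 = 2.763%.
VaR = 1.282 × 2.763% = 3.542%.
On $120,000,000: 0.03542 × $120,000,000 = $4,250,400.

$4,250,000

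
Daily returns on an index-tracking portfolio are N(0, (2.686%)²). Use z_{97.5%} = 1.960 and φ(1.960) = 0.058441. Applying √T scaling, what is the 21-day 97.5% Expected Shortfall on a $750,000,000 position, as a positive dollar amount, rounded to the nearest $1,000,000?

σ_{21d} = 2.686% × √21 = 12.309%.
ES multiplier = φ(z)/(1−α) = 0.058441/0.025 = 2.338.
ES = 12.309% × 2.338 = 28.778%; on $750,000,000: $215,835,000.

$216,000,000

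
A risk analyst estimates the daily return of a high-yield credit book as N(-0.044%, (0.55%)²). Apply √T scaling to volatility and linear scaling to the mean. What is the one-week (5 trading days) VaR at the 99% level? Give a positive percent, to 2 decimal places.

3.08%

At 99%, z = 2.326.
σ_{5d} = 0.55% × √5 = 1.230%; μ_{5d} = 5 × -0.044% = -0.220%.
VaR = −(-0.220%) + 2.326 × 1.230% = 3.081%.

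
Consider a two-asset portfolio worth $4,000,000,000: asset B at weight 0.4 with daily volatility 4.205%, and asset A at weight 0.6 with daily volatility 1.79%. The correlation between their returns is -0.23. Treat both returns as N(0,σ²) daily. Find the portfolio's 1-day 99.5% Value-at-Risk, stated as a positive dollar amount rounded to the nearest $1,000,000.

σ_p² = 0.4²·4.205² + 0.6²·1.79² + 2·-0.23·0.4·0.6·4.205·1.79 = 3.1516 (%²).
σ_p = √3.1516 = 1.775%.
At 99.5%, z = 2.576.
VaR = 2.576 × 1.775% = 4.572%; on $4,000,000,000 that is $182,880,000.

$183,000,000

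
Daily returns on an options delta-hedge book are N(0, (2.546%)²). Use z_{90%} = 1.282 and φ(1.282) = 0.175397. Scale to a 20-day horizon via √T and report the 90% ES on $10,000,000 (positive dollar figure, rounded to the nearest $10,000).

$2,000,000

σ_{20d} = 2.546% × √20 = 11.386%.
ES multiplier = φ(z)/(1−α) = 0.175397/0.1 = 1.754.
ES = 11.386% × 1.754 = 19.971%; on $10,000,000: $1,997,100.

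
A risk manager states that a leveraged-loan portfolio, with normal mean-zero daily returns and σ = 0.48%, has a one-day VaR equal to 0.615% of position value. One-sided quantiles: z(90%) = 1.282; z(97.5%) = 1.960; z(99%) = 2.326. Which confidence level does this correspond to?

90%

Implied z = VaR/σ = 0.615 / 0.48 = 1.281.
This matches z(90%) = 1.282.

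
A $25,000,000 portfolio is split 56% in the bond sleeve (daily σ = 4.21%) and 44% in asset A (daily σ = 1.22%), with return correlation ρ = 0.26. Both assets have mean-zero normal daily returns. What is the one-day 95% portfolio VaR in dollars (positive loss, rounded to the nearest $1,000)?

$1,049,000

σ_p² = 0.56²·4.21² + 0.44²·1.22² + 2·0.26·0.56·0.44·4.21·1.22 = 6.5045 (%²).
σ_p = √6.5045 = 2.550%.
At 95%, z = 1.645.
VaR = 1.645 × 2.550% = 4.195%; on $25,000,000 that is $1,048,750.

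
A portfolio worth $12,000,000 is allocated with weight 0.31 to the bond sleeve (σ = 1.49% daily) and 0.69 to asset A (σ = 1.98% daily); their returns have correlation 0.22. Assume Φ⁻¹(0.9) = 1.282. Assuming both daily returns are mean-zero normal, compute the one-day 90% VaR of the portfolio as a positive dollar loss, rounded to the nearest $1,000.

$236,000

σ_p² = 0.31²·1.49² + 0.69²·1.98² + 2·0.22·0.31·0.69·1.49·1.98 = 2.3575 (%²).
σ_p = √2.3575 = 1.535%.
VaR = 1.282 × 1.535% = 1.968%; on $12,000,000 that is $236,160.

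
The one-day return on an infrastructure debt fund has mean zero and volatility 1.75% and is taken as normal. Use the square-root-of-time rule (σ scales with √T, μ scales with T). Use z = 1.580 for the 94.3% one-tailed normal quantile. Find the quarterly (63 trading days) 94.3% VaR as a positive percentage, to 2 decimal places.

21.95%

σ_{63d} = 1.75% × √63 = 13.890%.
VaR = 1.580 × 13.890% = 21.946%.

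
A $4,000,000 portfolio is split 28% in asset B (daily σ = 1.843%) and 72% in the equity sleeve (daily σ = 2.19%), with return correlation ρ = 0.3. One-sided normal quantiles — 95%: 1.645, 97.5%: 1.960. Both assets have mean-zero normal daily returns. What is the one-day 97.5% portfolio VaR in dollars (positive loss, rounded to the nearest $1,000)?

σ_p² = 0.28²·1.843² + 0.72²·2.19² + 2·0.3·0.28·0.72·1.843·2.19 = 3.2408 (%²).
σ_p = √3.2408 = 1.800%.
VaR = 1.960 × 1.800% = 3.528%; on $4,000,000 that is $141,120.

$141,000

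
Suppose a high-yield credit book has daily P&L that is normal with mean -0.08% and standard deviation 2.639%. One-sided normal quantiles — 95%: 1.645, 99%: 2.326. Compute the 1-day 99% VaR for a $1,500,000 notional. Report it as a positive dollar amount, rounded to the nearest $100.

VaR = −μ + z·σ = −(-0.08%) + 2.326 × 2.639% = 6.218%.
On $1,500,000: 0.06218 × $1,500,000 = $93,270.

$93,300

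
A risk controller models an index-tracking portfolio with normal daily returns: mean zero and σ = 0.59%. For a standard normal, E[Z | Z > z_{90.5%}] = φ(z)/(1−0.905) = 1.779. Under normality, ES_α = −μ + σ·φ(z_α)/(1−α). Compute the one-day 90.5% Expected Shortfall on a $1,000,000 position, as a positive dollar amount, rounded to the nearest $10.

ES = 0.59% × 1.779 = 1.050%.
On $1,000,000: 0.01050 × $1,000,000 = $10,500.

$10,500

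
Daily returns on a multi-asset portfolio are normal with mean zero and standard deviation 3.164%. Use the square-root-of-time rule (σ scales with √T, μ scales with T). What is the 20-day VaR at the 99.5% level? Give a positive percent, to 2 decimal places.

At 99.5%, z = 2.576.
σ_{20d} = 3.164% × √20 = 14.150%.
VaR = 2.576 × 14.150% = 36.450%.

36.45%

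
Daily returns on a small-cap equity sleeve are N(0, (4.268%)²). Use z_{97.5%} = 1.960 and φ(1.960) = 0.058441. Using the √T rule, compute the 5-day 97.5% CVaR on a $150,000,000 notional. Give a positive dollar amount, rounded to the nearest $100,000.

$33,500,000

σ_{5d} = 4.268% × √5 = 9.544%.
ES multiplier = φ(z)/(1−α) = 0.058441/0.025 = 2.338.
ES = 9.544% × 2.338 = 22.314%; on $150,000,000: $33,471,000.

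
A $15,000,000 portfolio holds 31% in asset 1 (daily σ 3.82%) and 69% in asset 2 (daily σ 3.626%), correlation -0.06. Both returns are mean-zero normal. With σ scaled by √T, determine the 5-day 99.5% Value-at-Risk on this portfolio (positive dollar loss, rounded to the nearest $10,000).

σ_p = √(0.31²·3.82² + 0.69²·3.626² + 2·-0.06·0.31·0.69·3.82·3.626) = 2.703%.
σ_{5d} = 2.703% × √5 = 6.044%.
z(99.5%) = 2.576.
VaR = 2.576 × 6.044% = 15.569%; on $15,000,000 that is $2,335,350.

$2,340,000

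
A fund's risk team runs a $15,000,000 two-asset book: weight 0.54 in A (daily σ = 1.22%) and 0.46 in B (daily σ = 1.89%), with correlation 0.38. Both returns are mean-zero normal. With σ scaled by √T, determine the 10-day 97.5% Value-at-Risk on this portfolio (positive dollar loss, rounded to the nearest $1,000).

σ_p = √(0.54²·1.22² + 0.46²·1.89² + 2·0.38·0.54·0.46·1.22·1.89) = 1.275%.
σ_{10d} = 1.275% × √10 = 4.032%.
z(97.5%) = 1.960.
VaR = 1.960 × 4.032% = 7.903%; on $15,000,000 that is $1,185,450.

$1,185,000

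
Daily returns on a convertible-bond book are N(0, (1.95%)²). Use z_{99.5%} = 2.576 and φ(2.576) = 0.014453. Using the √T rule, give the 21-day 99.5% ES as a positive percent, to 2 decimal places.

25.83%

σ_{21d} = 1.95% × √21 = 8.936%.
ES multiplier = φ(z)/(1−α) = 0.014453/0.005 = 2.891.
ES = 8.936% × 2.891 = 25.834%.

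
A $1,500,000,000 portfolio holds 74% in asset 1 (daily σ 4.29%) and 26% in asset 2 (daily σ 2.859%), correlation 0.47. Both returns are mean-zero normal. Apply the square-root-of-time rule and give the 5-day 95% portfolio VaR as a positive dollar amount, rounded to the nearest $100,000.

$197,800,000

σ_p = √(0.74²·4.29² + 0.26²·2.859² + 2·0.47·0.74·0.26·4.29·2.859) = 3.585%.
σ_{5d} = 3.585% × √5 = 8.016%.
z(95%) = 1.645.
VaR = 1.645 × 8.016% = 13.186%; on $1,500,000,000 that is $197,790,000.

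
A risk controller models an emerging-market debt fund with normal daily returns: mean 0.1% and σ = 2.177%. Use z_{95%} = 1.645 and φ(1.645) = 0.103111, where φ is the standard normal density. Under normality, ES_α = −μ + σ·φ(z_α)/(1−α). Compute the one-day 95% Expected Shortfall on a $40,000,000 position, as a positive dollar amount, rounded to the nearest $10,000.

$1,760,000

Tail multiplier: φ(z)/(1−α) = 0.103111 / 0.05 = 2.062.
ES = −(0.1%) + 2.177% × 2.062 = 4.389%.
On $40,000,000: 0.04389 × $40,000,000 = $1,755,600.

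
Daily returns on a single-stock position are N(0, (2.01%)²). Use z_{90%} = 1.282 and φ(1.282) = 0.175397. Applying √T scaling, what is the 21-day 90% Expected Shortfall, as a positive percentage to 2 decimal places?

σ_{21d} = 2.01% × √21 = 9.211%.
ES multiplier = φ(z)/(1−α) = 0.175397/0.1 = 1.754.
ES = 9.211% × 1.754 = 16.156%.

16.16%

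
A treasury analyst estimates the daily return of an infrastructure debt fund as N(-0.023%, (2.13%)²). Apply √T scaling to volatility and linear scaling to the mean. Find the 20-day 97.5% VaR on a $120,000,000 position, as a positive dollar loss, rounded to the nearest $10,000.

$22,960,000

At 97.5%, z = 1.960.
σ_{20d} = 2.13% × √20 = 9.526%; μ_{20d} = 20 × -0.023% = -0.460%.
VaR = −(-0.460%) + 1.960 × 9.526% = 19.131%.
On $120,000,000: 0.19131 × $120,000,000 = $22,957,200.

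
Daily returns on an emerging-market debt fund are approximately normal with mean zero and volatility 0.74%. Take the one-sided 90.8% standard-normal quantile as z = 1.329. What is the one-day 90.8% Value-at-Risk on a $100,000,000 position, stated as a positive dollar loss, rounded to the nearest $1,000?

VaR = z·σ = 1.329 × 0.74% = 0.983%.
On $100,000,000: 0.00983 × $100,000,000 = $983,000.

$983,000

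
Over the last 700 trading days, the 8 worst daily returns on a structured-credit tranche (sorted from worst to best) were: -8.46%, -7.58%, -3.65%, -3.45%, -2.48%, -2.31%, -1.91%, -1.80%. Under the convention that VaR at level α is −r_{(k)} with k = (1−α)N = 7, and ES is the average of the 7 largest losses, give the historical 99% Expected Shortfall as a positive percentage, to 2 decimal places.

4.26%

The 7 worst returns sum to -29.84%.
ES = −(-29.84%) / 7 = 4.2628…% ≈ 4.26%.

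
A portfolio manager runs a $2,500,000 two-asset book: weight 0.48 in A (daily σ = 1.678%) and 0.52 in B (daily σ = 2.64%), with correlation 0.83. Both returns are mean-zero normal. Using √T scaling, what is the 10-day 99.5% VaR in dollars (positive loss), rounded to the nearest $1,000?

$426,000

σ_p = √(0.48²·1.678² + 0.52²·2.64² + 2·0.83·0.48·0.52·1.678·2.64) = 2.090%.
σ_{10d} = 2.090% × √10 = 6.609%.
z(99.5%) = 2.576.
VaR = 2.576 × 6.609% = 17.025%; on $2,500,000 that is $425,625.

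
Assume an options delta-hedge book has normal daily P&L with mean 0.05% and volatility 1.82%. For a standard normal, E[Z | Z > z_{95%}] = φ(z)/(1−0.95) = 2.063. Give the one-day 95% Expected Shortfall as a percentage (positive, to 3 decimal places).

3.705%

ES = −(0.05%) + 1.82% × 2.063 = 3.705%.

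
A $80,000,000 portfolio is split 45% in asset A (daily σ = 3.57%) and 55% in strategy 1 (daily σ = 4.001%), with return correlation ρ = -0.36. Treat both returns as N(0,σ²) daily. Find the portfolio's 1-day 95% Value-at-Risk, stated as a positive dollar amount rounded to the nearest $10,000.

σ_p² = 0.45²·3.57² + 0.55²·4.001² + 2·-0.36·0.45·0.55·3.57·4.001 = 4.8779 (%²).
σ_p = √4.8779 = 2.209%.
At 95%, z = 1.645.
VaR = 1.645 × 2.209% = 3.634%; on $80,000,000 that is $2,907,200.

$2,910,000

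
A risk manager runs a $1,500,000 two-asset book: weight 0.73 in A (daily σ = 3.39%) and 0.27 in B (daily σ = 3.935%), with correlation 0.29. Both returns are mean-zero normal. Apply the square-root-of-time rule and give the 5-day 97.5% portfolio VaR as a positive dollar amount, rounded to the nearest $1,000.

$195,000

σ_p = √(0.73²·3.39² + 0.27²·3.935² + 2·0.29·0.73·0.27·3.39·3.935) = 2.963%.
σ_{5d} = 2.963% × √5 = 6.625%.
z(97.5%) = 1.960.
VaR = 1.960 × 6.625% = 12.985%; on $1,500,000 that is $194,775.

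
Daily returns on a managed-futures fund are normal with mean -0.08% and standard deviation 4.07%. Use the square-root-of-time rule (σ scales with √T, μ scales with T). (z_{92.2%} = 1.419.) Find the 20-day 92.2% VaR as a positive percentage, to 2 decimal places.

27.43%

σ_{20d} = 4.07% × √20 = 18.202%; μ_{20d} = 20 × -0.08% = -1.600%.
VaR = −(-1.600%) + 1.419 × 18.202% = 27.429%.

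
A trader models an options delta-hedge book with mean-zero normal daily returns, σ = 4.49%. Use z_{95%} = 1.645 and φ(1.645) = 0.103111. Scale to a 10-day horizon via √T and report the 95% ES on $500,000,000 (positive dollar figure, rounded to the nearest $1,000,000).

$146,000,000

σ_{10d} = 4.49% × √10 = 14.199%.
ES multiplier = φ(z)/(1−α) = 0.103111/0.05 = 2.062.
ES = 14.199% × 2.062 = 29.278%; on $500,000,000: $146,390,000.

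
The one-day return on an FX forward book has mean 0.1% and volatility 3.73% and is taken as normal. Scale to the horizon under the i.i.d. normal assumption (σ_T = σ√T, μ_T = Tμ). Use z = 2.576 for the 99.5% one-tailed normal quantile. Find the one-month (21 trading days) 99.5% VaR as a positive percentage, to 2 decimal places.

σ_{21d} = 3.73% × √21 = 17.093%; μ_{21d} = 21 × 0.1% = 2.100%.
VaR = −(2.100%) + 2.576 × 17.093% = 41.932%.

41.93%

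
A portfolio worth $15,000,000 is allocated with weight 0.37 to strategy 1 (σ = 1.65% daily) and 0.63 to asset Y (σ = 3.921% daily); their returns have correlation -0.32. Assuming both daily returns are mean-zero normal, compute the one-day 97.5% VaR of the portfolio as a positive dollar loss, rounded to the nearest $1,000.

$690,000

σ_p² = 0.37²·1.65² + 0.63²·3.921² + 2·-0.32·0.37·0.63·1.65·3.921 = 5.5096 (%²).
σ_p = √5.5096 = 2.347%.
At 97.5%, z = 1.960.
VaR = 1.960 × 2.347% = 4.600%; on $15,000,000 that is $690,000.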